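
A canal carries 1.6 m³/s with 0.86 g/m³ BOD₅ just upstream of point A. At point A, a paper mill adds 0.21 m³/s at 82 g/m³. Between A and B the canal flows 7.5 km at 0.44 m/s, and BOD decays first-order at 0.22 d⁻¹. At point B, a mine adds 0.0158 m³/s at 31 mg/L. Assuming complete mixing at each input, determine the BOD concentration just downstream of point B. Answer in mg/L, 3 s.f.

After input A: C = (1.6·0.86 + 0.21·82) / 1.81 = 10.27 mg/L.
Over the 7.5 km reach to input B (t = 1.705e+04 s = 0.1973 d), decay gives C = 10.27·exp(−0.22·0.1973) = 9.838 mg/L.
After input B: C = (1.81·9.838 + 0.0158·31) / 1.826 = 10.02 mg/L.

10.0 mg/L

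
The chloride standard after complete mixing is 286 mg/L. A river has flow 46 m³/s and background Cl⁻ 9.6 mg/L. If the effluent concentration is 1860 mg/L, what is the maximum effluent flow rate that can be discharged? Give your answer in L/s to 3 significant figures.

8080 L/s

Mass balance at complete mixing: C_std·(Q_w + Q_r) = Q_w·C_e + Q_r·C_b.
Rearranging, Q_w = Q_r·(C_std − C_b)/(C_e − C_std) = 46·(286 − 9.6) / (1860 − 286) = 8.078 m³/s.
= 8078 L/s.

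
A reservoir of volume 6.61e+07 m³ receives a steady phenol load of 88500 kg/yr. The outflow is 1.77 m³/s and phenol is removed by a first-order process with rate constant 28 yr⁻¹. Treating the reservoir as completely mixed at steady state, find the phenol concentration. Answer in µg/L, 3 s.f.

Outflow Q = 1.77 m³/s × 3.156e+07 s/yr = 5.586e+07 m³/yr.
Steady-state CSTR mass balance: W = Q·C + k·V·C, so C = W/(Q + kV).
Q + kV = 5.586e+07 + 28·6.61e+07 = 1.907e+09 m³/yr.
C = 88500/1.907e+09 = 4.642e-05 kg/m³ = 0.04642 mg/L = 46.42 µg/L.

46.4 µg/L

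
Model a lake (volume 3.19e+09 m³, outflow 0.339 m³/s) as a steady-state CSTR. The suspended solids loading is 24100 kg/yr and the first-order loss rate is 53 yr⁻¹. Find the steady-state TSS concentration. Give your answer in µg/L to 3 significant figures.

0.143 µg/L

Outflow Q = 0.339 m³/s × 3.156e+07 s/yr = 1.07e+07 m³/yr.
Steady-state CSTR mass balance: W = Q·C + k·V·C, so C = W/(Q + kV).
Q + kV = 1.07e+07 + 53·3.19e+09 = 1.691e+11 m³/yr.
C = 24100/1.691e+11 = 1.425e-07 kg/m³ = 0.0001425 mg/L = 0.1425 µg/L.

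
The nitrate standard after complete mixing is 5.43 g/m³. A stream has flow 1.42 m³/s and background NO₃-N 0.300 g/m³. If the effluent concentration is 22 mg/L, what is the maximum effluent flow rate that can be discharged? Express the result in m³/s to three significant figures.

0.440 m³/s

Mass balance at complete mixing: C_std·(Q_w + Q_r) = Q_w·C_e + Q_r·C_b.
Rearranging, Q_w = Q_r·(C_std − C_b)/(C_e − C_std) = 1.42·(5.43 − 0.3) / (22 − 5.43) = 0.4396 m³/s.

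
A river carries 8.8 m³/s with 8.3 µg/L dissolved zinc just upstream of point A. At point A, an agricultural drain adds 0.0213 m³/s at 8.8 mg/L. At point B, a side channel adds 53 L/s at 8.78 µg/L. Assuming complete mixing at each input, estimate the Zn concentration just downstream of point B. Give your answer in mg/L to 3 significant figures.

8.3 µg/L = 0.0083 mg/L.
After input A: C = (8.8·0.0083 + 0.0213·8.8) / 8.821 = 0.02953 mg/L.
53 L/s = 0.053 m³/s.
8.78 µg/L = 0.00878 mg/L.
After input B: C = (8.821·0.02953 + 0.053·0.00878) / 8.874 = 0.0294 mg/L.

0.0294 mg/L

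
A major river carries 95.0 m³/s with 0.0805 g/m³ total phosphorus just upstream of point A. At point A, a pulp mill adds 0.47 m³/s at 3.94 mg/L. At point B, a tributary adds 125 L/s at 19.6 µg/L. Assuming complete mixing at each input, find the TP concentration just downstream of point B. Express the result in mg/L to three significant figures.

0.0994 mg/L

After input A: C = (95·0.0805 + 0.47·3.94) / 95.47 = 0.0995 mg/L.
125 L/s = 0.125 m³/s.
19.6 µg/L = 0.0196 mg/L.
After input B: C = (95.47·0.0995 + 0.125·0.0196) / 95.59 = 0.0994 mg/L.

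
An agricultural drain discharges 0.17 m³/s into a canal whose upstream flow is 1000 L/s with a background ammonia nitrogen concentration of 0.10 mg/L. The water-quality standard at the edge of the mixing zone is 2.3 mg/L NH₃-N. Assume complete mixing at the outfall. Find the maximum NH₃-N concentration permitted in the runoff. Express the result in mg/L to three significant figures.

15.2 mg/L

1000 L/s = 1 m³/s.
Mass balance: 2.3·1.17 = 0.17·Cₑ + 1·0.1.
Cₑ = (2.691 − 0.1) / 0.17 = 15.24 mg/L.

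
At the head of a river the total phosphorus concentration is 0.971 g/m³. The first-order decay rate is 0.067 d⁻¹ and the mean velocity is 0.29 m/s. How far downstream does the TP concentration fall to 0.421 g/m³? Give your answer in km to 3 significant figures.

From C = C₀·e^(−kt), t = ln(C₀/C)/k = ln(0.971/0.421)/0.067 = 0.8357/0.067 = 12.47 d.
Distance = v·t = 0.29 m/s × 1.078e+06 s = 3.125e+05 m = 312.5 km.

313 km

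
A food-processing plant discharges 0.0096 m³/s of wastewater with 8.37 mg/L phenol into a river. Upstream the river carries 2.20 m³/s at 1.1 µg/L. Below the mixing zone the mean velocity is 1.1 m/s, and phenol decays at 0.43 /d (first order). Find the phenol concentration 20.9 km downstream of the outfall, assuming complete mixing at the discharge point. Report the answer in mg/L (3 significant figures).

1.1 µg/L = 0.0011 mg/L.
After complete mixing, C₀ = (0.0096·8.37 + 2.2·0.0011) / 2.21 = 0.03746 mg/L.
Travel time t = 2.09e+04 m / 1.1 m/s = 1.9e+04 s = 0.2199 d.
C = 0.03746·exp(−0.43·0.2199) = 0.03746·0.9098 = 0.03408 mg/L.

0.0341 mg/L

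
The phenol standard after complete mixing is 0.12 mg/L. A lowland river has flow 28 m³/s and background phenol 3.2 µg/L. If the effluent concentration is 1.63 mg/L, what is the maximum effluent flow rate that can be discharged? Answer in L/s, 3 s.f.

3.2 µg/L = 0.0032 mg/L.
Mass balance at complete mixing: C_std·(Q_w + Q_r) = Q_w·C_e + Q_r·C_b.
Rearranging, Q_w = Q_r·(C_std − C_b)/(C_e − C_std) = 28·(0.12 − 0.0032) / (1.63 − 0.12) = 2.166 m³/s.
= 2166 L/s.

2170 L/s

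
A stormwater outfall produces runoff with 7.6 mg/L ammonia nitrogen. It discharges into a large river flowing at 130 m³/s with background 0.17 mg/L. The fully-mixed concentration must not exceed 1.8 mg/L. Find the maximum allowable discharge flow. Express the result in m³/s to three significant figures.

36.5 m³/s

Mass balance at complete mixing: C_std·(Q_w + Q_r) = Q_w·C_e + Q_r·C_b.
Rearranging, Q_w = Q_r·(C_std − C_b)/(C_e − C_std) = 130·(1.8 − 0.17) / (7.6 − 1.8) = 36.53 m³/s.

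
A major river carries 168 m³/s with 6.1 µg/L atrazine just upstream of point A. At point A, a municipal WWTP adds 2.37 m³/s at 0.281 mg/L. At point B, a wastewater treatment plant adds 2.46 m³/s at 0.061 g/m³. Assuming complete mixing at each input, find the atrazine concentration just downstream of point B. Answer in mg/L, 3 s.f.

0.0107 mg/L

6.1 µg/L = 0.0061 mg/L.
After input A: C = (168·0.0061 + 2.37·0.281) / 170.4 = 0.009924 mg/L.
After input B: C = (170.4·0.009924 + 2.46·0.061) / 172.8 = 0.01065 mg/L.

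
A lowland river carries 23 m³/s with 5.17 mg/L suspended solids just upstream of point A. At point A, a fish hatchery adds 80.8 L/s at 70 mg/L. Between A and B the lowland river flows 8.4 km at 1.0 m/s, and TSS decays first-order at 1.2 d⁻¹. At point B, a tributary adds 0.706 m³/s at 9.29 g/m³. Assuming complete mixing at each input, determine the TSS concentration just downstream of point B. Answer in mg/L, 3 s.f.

4.94 mg/L

80.8 L/s = 0.0808 m³/s.
After input A: C = (23·5.17 + 0.0808·70) / 23.08 = 5.397 mg/L.
Over the 8.4 km reach to input B (t = 8400 s = 0.09722 d), decay gives C = 5.397·exp(−1.2·0.09722) = 4.803 mg/L.
After input B: C = (23.08·4.803 + 0.706·9.29) / 23.79 = 4.936 mg/L.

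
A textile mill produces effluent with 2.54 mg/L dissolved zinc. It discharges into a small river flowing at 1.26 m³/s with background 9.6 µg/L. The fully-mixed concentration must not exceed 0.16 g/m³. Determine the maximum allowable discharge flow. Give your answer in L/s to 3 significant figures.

9.6 µg/L = 0.0096 mg/L.
Mass balance at complete mixing: C_std·(Q_w + Q_r) = Q_w·C_e + Q_r·C_b.
Rearranging, Q_w = Q_r·(C_std − C_b)/(C_e − C_std) = 1.26·(0.16 − 0.0096) / (2.54 − 0.16) = 0.07962 m³/s.
= 79.62 L/s.

79.6 L/s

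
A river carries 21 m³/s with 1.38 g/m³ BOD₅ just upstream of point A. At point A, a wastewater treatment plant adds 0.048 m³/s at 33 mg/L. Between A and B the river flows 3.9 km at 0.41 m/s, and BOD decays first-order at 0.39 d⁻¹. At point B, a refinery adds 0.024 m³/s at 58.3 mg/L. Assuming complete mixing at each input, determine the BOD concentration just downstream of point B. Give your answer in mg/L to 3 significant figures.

After input A: C = (21·1.38 + 0.048·33) / 21.05 = 1.452 mg/L.
Over the 3.9 km reach to input B (t = 9512 s = 0.1101 d), decay gives C = 1.452·exp(−0.39·0.1101) = 1.391 mg/L.
After input B: C = (21.05·1.391 + 0.024·58.3) / 21.07 = 1.456 mg/L.

1.46 mg/L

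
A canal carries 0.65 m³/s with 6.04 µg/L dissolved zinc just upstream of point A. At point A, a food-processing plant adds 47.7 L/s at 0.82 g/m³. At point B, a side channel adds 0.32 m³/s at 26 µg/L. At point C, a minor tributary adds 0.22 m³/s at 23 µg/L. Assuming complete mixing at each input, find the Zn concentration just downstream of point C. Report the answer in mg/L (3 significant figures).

6.04 µg/L = 0.00604 mg/L.
47.7 L/s = 0.0477 m³/s.
After input A: C = (0.65·0.00604 + 0.0477·0.82) / 0.6977 = 0.06169 mg/L.
26 µg/L = 0.026 mg/L.
After input B: C = (0.6977·0.06169 + 0.32·0.026) / 1.018 = 0.05047 mg/L.
23 µg/L = 0.023 mg/L.
After input C: C = (1.018·0.05047 + 0.22·0.023) / 1.238 = 0.04558 mg/L.

0.0456 mg/L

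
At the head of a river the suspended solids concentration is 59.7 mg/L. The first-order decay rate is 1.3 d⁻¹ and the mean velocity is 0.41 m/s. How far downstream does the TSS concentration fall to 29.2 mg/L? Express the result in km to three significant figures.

19.5 km

From C = C₀·e^(−kt), t = ln(C₀/C)/k = ln(59.7/29.2)/1.3 = 0.7152/1.3 = 0.5501 d.
Distance = v·t = 0.41 m/s × 4.753e+04 s = 1.949e+04 m = 19.49 km.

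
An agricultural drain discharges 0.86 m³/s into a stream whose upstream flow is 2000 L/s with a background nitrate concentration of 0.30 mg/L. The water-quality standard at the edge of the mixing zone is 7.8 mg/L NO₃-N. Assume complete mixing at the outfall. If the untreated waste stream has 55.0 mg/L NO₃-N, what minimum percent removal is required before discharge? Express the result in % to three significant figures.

54.1 %

2000 L/s = 2 m³/s.
Mass balance: 7.8·2.86 = 0.86·Cₑ + 2·0.3.
Cₑ = (22.31 − 0.6) / 0.86 = 25.24 mg/L.
Required removal = 1 − 25.24/55.0 = 54.11 %.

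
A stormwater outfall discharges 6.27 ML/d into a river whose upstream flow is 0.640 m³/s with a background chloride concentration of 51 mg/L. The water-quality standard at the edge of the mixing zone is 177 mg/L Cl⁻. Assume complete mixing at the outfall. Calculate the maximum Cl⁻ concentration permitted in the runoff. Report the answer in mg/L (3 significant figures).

6.27 ML/d = 0.07257 m³/s.
Mass balance: 177·0.7126 = 0.07257·Cₑ + 0.64·51.
Cₑ = (126.1 − 32.64) / 0.07257 = 1288 mg/L.

1290 mg/L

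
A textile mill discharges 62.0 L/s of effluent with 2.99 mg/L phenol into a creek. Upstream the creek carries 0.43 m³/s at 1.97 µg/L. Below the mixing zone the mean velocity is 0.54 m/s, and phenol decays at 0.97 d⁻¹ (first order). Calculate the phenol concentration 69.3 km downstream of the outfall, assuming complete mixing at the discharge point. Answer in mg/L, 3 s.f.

0.0896 mg/L

62.0 L/s = 0.062 m³/s.
1.97 µg/L = 0.00197 mg/L.
After complete mixing, C₀ = (0.062·2.99 + 0.43·0.00197) / 0.492 = 0.3785 mg/L.
Travel time t = 6.93e+04 m / 0.54 m/s = 1.283e+05 s = 1.485 d.
C = 0.3785·exp(−0.97·1.485) = 0.3785·0.2367 = 0.08961 mg/L.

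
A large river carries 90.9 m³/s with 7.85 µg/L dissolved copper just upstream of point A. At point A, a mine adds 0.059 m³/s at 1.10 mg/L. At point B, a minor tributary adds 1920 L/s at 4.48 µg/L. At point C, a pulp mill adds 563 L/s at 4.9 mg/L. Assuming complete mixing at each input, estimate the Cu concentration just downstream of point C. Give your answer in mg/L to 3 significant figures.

0.0379 mg/L

7.85 µg/L = 0.00785 mg/L.
After input A: C = (90.9·0.00785 + 0.059·1.1) / 90.96 = 0.008558 mg/L.
1920 L/s = 1.92 m³/s.
4.48 µg/L = 0.00448 mg/L.
After input B: C = (90.96·0.008558 + 1.92·0.00448) / 92.88 = 0.008474 mg/L.
563 L/s = 0.563 m³/s.
After input C: C = (92.88·0.008474 + 0.563·4.9) / 93.44 = 0.03795 mg/L.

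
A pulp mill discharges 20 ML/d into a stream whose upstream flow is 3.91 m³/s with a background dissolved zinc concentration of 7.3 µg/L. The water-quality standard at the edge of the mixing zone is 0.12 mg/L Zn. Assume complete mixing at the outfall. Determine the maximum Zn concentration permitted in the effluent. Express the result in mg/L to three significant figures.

2.02 mg/L

20 ML/d = 0.2315 m³/s.
7.3 µg/L = 0.0073 mg/L.
Mass balance: 0.12·4.141 = 0.2315·Cₑ + 3.91·0.0073.
Cₑ = (0.497 − 0.02854) / 0.2315 = 2.024 mg/L.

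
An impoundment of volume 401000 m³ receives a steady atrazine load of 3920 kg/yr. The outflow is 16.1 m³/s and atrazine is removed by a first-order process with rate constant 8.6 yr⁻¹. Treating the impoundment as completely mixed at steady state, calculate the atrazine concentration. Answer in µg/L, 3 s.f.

7.66 µg/L

Outflow Q = 16.1 m³/s × 3.156e+07 s/yr = 5.081e+08 m³/yr.
Steady-state CSTR mass balance: W = Q·C + k·V·C, so C = W/(Q + kV).
Q + kV = 5.081e+08 + 8.6·401000 = 5.115e+08 m³/yr.
C = 3920/5.115e+08 = 7.663e-06 kg/m³ = 0.007663 mg/L = 7.663 µg/L.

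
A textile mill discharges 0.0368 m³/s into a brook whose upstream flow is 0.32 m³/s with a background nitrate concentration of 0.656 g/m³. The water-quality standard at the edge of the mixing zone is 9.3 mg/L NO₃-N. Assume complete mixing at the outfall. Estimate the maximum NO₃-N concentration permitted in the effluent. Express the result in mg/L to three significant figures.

84.5 mg/L

Mass balance: 9.3·0.3568 = 0.0368·Cₑ + 0.32·0.656.
Cₑ = (3.318 − 0.2099) / 0.0368 = 84.47 mg/L.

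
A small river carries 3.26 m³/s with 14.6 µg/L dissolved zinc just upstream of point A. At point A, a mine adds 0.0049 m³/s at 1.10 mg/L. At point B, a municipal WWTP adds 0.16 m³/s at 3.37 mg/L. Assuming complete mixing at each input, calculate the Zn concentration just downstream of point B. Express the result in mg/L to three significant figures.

0.173 mg/L

14.6 µg/L = 0.0146 mg/L.
After input A: C = (3.26·0.0146 + 0.0049·1.1) / 3.265 = 0.01623 mg/L.
After input B: C = (3.265·0.01623 + 0.16·3.37) / 3.425 = 0.1729 mg/L.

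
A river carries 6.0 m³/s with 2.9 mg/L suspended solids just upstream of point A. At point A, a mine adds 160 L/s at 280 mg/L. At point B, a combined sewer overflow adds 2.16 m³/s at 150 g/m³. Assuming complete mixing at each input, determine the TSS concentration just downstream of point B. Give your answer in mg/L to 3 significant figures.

160 L/s = 0.16 m³/s.
After input A: C = (6·2.9 + 0.16·280) / 6.16 = 10.1 mg/L.
After input B: C = (6.16·10.1 + 2.16·150) / 8.32 = 46.42 mg/L.

46.4 mg/L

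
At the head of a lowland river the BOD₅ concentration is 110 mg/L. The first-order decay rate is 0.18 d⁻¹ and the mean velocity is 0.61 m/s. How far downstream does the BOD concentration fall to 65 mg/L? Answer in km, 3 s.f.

154 km

From C = C₀·e^(−kt), t = ln(C₀/C)/k = ln(110/65)/0.18 = 0.5261/0.18 = 2.923 d.
Distance = v·t = 0.61 m/s × 2.525e+05 s = 1.54e+05 m = 154 km.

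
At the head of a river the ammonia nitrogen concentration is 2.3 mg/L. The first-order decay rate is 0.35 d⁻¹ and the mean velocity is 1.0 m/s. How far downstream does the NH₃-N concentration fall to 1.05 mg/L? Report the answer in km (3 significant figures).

194 km

From C = C₀·e^(−kt), t = ln(C₀/C)/k = ln(2.3/1.05)/0.35 = 0.7841/0.35 = 2.24 d.
Distance = v·t = 1.0 m/s × 1.936e+05 s = 1.936e+05 m = 193.6 km.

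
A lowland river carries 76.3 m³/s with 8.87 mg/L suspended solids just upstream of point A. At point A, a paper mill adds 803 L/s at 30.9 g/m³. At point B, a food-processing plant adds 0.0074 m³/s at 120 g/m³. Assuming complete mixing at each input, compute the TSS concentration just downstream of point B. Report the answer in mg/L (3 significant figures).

803 L/s = 0.803 m³/s.
After input A: C = (76.3·8.87 + 0.803·30.9) / 77.1 = 9.099 mg/L.
After input B: C = (77.1·9.099 + 0.0074·120) / 77.11 = 9.11 mg/L.

9.11 mg/L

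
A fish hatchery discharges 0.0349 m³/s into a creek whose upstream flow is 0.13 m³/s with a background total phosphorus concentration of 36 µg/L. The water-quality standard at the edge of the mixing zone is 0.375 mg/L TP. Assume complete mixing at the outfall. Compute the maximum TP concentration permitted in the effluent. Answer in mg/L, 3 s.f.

36 µg/L = 0.036 mg/L.
Mass balance: 0.375·0.1649 = 0.0349·Cₑ + 0.13·0.036.
Cₑ = (0.06184 − 0.00468) / 0.0349 = 1.638 mg/L.

1.64 mg/L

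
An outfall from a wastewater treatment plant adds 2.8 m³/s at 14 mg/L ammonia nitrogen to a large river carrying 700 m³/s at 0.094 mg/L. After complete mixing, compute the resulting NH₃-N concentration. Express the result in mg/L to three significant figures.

By mass balance at complete mixing, C = (2.8·14 + 700·0.094) / (2.8 + 700) = 105/702.8 = 0.1494 mg/L.

0.149 mg/L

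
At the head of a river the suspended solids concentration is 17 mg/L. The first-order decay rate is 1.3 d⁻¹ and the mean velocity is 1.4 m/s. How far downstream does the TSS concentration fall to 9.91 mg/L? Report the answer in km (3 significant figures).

From C = C₀·e^(−kt), t = ln(C₀/C)/k = ln(17/9.91)/1.3 = 0.5397/1.3 = 0.4151 d.
Distance = v·t = 1.4 m/s × 3.587e+04 s = 5.021e+04 m = 50.21 km.

50.2 km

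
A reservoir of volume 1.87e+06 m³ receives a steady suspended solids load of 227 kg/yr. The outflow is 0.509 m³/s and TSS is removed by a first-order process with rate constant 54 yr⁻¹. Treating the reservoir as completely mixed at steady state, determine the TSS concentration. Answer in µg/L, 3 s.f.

Outflow Q = 0.509 m³/s × 3.156e+07 s/yr = 1.606e+07 m³/yr.
Steady-state CSTR mass balance: W = Q·C + k·V·C, so C = W/(Q + kV).
Q + kV = 1.606e+07 + 54·1.87e+06 = 1.17e+08 m³/yr.
C = 227/1.17e+08 = 1.939e-06 kg/m³ = 0.001939 mg/L = 1.939 µg/L.

1.94 µg/L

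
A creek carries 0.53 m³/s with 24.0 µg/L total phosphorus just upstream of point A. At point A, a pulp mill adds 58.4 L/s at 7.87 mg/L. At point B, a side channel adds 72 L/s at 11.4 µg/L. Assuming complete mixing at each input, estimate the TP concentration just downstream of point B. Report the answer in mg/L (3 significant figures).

24.0 µg/L = 0.024 mg/L.
58.4 L/s = 0.0584 m³/s.
After input A: C = (0.53·0.024 + 0.0584·7.87) / 0.5884 = 0.8027 mg/L.
72 L/s = 0.072 m³/s.
11.4 µg/L = 0.0114 mg/L.
After input B: C = (0.5884·0.8027 + 0.072·0.0114) / 0.6604 = 0.7165 mg/L.

0.716 mg/L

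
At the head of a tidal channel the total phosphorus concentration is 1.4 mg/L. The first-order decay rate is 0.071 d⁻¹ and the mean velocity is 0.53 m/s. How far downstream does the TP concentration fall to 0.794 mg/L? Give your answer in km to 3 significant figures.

From C = C₀·e^(−kt), t = ln(C₀/C)/k = ln(1.4/0.794)/0.071 = 0.5671/0.071 = 7.988 d.
Distance = v·t = 0.53 m/s × 6.902e+05 s = 3.658e+05 m = 365.8 km.

366 km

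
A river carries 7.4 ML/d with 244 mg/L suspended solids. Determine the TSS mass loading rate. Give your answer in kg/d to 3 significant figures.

1810 kg/d

7.4 ML/d = 0.08565 m³/s.
Mass flux = Q·C = 0.08565 m³/s × 244 g/m³ = 20.9 g/s.
= 20.9 g/s × 86.4 = 1806 kg/d.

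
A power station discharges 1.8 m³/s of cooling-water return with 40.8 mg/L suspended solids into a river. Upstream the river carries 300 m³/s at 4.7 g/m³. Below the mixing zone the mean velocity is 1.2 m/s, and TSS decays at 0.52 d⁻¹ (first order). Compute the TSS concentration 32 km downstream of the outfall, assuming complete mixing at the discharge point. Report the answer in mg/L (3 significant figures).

4.19 mg/L

After complete mixing, C₀ = (1.8·40.8 + 300·4.7) / 301.8 = 4.915 mg/L.
Travel time t = 3.2e+04 m / 1.2 m/s = 2.667e+04 s = 0.3086 d.
C = 4.915·exp(−0.52·0.3086) = 4.915·0.8517 = 4.186 mg/L.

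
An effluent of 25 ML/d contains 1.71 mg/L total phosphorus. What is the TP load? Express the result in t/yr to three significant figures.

15.6 t/yr

25 ML/d = 0.2894 m³/s.
Mass flux = Q·C = 0.2894 m³/s × 1.71 g/m³ = 0.4948 g/s.
= 0.4948 g/s × 31.56 = 15.61 t/yr.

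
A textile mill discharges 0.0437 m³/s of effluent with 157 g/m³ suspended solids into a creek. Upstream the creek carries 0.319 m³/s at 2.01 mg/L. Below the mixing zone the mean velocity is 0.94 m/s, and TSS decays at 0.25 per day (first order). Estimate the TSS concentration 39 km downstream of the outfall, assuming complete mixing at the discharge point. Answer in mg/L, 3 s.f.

After complete mixing, C₀ = (0.0437·157 + 0.319·2.01) / 0.3627 = 20.68 mg/L.
Travel time t = 3.9e+04 m / 0.94 m/s = 4.149e+04 s = 0.4802 d.
C = 20.68·exp(−0.25·0.4802) = 20.68·0.8869 = 18.34 mg/L.

18.3 mg/L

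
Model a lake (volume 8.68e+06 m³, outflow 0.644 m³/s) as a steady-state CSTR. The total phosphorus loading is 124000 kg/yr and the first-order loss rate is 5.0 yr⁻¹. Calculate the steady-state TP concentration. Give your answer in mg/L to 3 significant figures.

1.95 mg/L

Outflow Q = 0.644 m³/s × 3.156e+07 s/yr = 2.032e+07 m³/yr.
Steady-state CSTR mass balance: W = Q·C + k·V·C, so C = W/(Q + kV).
Q + kV = 2.032e+07 + 5.0·8.68e+06 = 6.372e+07 m³/yr.
C = 124000/6.372e+07 = 0.001946 kg/m³ = 1.946 mg/L.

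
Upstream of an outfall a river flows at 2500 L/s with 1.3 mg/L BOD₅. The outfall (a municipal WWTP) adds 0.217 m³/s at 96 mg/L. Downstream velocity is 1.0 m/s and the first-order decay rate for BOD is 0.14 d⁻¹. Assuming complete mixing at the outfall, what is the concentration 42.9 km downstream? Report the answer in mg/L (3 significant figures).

8.27 mg/L

2500 L/s = 2.5 m³/s.
After complete mixing, C₀ = (0.217·96 + 2.5·1.3) / 2.717 = 8.863 mg/L.
Travel time t = 4.29e+04 m / 1.0 m/s = 4.29e+04 s = 0.4965 d.
C = 8.863·exp(−0.14·0.4965) = 8.863·0.9328 = 8.268 mg/L.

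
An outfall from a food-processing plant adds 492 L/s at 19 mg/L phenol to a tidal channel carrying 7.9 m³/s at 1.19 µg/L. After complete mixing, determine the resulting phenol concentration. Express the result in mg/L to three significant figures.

492 L/s = 0.492 m³/s.
1.19 µg/L = 0.00119 mg/L.
By mass balance at complete mixing, C = (0.492·19 + 7.9·0.00119) / (0.492 + 7.9) = 9.357/8.392 = 1.115 mg/L.

1.12 mg/L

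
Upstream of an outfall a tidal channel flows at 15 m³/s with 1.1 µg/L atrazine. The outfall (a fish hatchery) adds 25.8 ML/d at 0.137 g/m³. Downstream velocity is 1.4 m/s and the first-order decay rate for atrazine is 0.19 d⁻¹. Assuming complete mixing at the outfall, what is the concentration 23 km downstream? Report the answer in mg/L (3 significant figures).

0.00362 mg/L

25.8 ML/d = 0.2986 m³/s.
1.1 µg/L = 0.0011 mg/L.
After complete mixing, C₀ = (0.2986·0.137 + 15·0.0011) / 15.3 = 0.003753 mg/L.
Travel time t = 2.3e+04 m / 1.4 m/s = 1.643e+04 s = 0.1901 d.
C = 0.003753·exp(−0.19·0.1901) = 0.003753·0.9645 = 0.003619 mg/L.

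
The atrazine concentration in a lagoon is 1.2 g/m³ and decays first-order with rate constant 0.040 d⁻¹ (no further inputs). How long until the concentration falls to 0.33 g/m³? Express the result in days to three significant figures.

t = ln(C₀/C)/k = ln(1.2/0.33)/0.040 = 1.291/0.040 = 32.27 d.

32.3 d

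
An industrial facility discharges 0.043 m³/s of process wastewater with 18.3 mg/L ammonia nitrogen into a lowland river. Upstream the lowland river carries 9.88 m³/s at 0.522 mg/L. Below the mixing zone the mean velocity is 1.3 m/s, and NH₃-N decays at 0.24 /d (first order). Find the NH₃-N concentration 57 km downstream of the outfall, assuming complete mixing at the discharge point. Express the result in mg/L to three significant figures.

0.530 mg/L

After complete mixing, C₀ = (0.043·18.3 + 9.88·0.522) / 9.923 = 0.599 mg/L.
Travel time t = 5.7e+04 m / 1.3 m/s = 4.385e+04 s = 0.5075 d.
C = 0.599·exp(−0.24·0.5075) = 0.599·0.8853 = 0.5303 mg/L.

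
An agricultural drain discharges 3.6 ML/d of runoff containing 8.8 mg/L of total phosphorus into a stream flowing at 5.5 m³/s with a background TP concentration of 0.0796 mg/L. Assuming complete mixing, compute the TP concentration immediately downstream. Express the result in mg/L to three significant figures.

3.6 ML/d = 0.04167 m³/s.
Conservation of mass across the mixing zone: C = (0.04167·8.8 + 5.5·0.0796) / (0.04167 + 5.5) = 0.8045/5.542 = 0.1452 mg/L.

0.145 mg/L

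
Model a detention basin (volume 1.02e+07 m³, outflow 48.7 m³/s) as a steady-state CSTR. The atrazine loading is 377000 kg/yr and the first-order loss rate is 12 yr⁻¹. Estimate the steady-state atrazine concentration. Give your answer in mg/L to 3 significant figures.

Outflow Q = 48.7 m³/s × 3.156e+07 s/yr = 1.537e+09 m³/yr.
Steady-state CSTR mass balance: W = Q·C + k·V·C, so C = W/(Q + kV).
Q + kV = 1.537e+09 + 12·1.02e+07 = 1.659e+09 m³/yr.
C = 377000/1.659e+09 = 0.0002272 kg/m³ = 0.2272 mg/L.

0.227 mg/L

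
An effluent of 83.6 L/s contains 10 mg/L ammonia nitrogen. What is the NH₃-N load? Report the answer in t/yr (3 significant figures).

83.6 L/s = 0.0836 m³/s.
Mass flux = Q·C = 0.0836 m³/s × 10 g/m³ = 0.836 g/s.
= 0.836 g/s × 31.56 = 26.38 t/yr.

26.4 t/yr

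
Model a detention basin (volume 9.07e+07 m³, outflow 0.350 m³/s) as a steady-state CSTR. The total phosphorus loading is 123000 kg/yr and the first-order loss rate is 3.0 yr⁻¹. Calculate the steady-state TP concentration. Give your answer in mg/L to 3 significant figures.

0.434 mg/L

Outflow Q = 0.350 m³/s × 3.156e+07 s/yr = 1.105e+07 m³/yr.
Steady-state CSTR mass balance: W = Q·C + k·V·C, so C = W/(Q + kV).
Q + kV = 1.105e+07 + 3.0·9.07e+07 = 2.831e+08 m³/yr.
C = 123000/2.831e+08 = 0.0004344 kg/m³ = 0.4344 mg/L.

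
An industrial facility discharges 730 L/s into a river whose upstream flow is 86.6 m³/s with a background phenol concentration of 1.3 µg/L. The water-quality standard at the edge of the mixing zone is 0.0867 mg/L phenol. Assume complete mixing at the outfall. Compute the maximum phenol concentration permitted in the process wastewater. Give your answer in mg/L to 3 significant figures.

730 L/s = 0.73 m³/s.
1.3 µg/L = 0.0013 mg/L.
Mass balance: 0.0867·87.33 = 0.73·Cₑ + 86.6·0.0013.
Cₑ = (7.572 − 0.1126) / 0.73 = 10.22 mg/L.

10.2 mg/L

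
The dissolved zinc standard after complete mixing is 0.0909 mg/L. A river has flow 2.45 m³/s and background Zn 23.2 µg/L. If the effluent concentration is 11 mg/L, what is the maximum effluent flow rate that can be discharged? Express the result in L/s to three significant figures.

15.2 L/s

23.2 µg/L = 0.0232 mg/L.
Mass balance at complete mixing: C_std·(Q_w + Q_r) = Q_w·C_e + Q_r·C_b.
Rearranging, Q_w = Q_r·(C_std − C_b)/(C_e − C_std) = 2.45·(0.0909 − 0.0232) / (11 − 0.0909) = 0.0152 m³/s.
= 15.2 L/s.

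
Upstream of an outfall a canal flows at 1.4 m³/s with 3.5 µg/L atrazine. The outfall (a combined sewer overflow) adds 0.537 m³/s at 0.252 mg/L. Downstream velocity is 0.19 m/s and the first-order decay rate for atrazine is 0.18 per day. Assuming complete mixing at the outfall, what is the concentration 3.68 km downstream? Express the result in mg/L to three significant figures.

0.0695 mg/L

3.5 µg/L = 0.0035 mg/L.
After complete mixing, C₀ = (0.537·0.252 + 1.4·0.0035) / 1.937 = 0.07239 mg/L.
Travel time t = 3680 m / 0.19 m/s = 1.937e+04 s = 0.2242 d.
C = 0.07239·exp(−0.18·0.2242) = 0.07239·0.9605 = 0.06953 mg/L.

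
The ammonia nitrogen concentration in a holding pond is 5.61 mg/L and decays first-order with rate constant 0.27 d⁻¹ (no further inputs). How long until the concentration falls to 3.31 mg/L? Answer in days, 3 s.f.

t = ln(C₀/C)/k = ln(5.61/3.31)/0.27 = 0.5276/0.27 = 1.954 d.

1.95 d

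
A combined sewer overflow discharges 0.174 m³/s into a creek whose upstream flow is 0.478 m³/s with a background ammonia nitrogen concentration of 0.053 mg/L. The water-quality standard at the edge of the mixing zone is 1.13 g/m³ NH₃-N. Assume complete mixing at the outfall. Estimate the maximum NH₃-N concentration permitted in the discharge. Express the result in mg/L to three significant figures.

Mass balance: 1.13·0.652 = 0.174·Cₑ + 0.478·0.053.
Cₑ = (0.7368 − 0.02533) / 0.174 = 4.089 mg/L.

4.09 mg/L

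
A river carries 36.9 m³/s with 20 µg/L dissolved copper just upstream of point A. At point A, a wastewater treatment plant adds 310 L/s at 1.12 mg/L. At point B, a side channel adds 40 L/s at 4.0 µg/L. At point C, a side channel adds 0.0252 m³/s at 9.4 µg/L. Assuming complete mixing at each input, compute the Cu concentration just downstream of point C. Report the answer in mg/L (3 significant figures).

20 µg/L = 0.02 mg/L.
310 L/s = 0.31 m³/s.
After input A: C = (36.9·0.02 + 0.31·1.12) / 37.21 = 0.02916 mg/L.
40 L/s = 0.04 m³/s.
4.0 µg/L = 0.004 mg/L.
After input B: C = (37.21·0.02916 + 0.04·0.004) / 37.25 = 0.02914 mg/L.
9.4 µg/L = 0.0094 mg/L.
After input C: C = (37.25·0.02914 + 0.0252·0.0094) / 37.28 = 0.02912 mg/L.

0.0291 mg/L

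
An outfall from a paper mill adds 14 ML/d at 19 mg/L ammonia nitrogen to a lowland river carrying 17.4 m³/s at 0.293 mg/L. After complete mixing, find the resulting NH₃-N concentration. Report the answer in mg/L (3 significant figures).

0.466 mg/L

14 ML/d = 0.162 m³/s.
Conservation of mass across the mixing zone: C = (0.162·19 + 17.4·0.293) / (0.162 + 17.4) = 8.177/17.56 = 0.4656 mg/L.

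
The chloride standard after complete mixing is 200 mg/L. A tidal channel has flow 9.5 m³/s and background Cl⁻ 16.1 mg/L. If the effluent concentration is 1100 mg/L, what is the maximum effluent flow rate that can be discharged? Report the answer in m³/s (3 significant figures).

Mass balance at complete mixing: C_std·(Q_w + Q_r) = Q_w·C_e + Q_r·C_b.
Rearranging, Q_w = Q_r·(C_std − C_b)/(C_e − C_std) = 9.5·(200 − 16.1) / (1100 − 200) = 1.941 m³/s.

1.94 m³/s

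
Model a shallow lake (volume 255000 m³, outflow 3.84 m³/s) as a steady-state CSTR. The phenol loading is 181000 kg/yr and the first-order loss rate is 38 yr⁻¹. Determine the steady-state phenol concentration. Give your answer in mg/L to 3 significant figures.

1.38 mg/L

Outflow Q = 3.84 m³/s × 3.156e+07 s/yr = 1.212e+08 m³/yr.
Steady-state CSTR mass balance: W = Q·C + k·V·C, so C = W/(Q + kV).
Q + kV = 1.212e+08 + 38·255000 = 1.309e+08 m³/yr.
C = 181000/1.309e+08 = 0.001383 kg/m³ = 1.383 mg/L.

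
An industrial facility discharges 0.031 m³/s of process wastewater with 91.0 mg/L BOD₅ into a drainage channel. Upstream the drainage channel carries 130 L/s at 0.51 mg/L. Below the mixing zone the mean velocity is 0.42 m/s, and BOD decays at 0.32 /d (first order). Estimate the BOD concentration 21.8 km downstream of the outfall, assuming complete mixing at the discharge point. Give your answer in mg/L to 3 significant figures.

14.8 mg/L

130 L/s = 0.13 m³/s.
After complete mixing, C₀ = (0.031·91 + 0.13·0.51) / 0.161 = 17.93 mg/L.
Travel time t = 2.18e+04 m / 0.42 m/s = 5.19e+04 s = 0.6007 d.
C = 17.93·exp(−0.32·0.6007) = 17.93·0.8251 = 14.8 mg/L.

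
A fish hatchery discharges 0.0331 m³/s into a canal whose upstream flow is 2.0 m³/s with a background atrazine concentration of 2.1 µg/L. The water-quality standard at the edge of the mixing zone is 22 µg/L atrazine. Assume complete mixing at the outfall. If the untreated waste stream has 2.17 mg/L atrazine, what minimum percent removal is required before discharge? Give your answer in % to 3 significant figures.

43.6 %

2.1 µg/L = 0.0021 mg/L.
22 µg/L = 0.022 mg/L.
Mass balance: 0.022·2.033 = 0.0331·Cₑ + 2·0.0021.
Cₑ = (0.04473 − 0.0042) / 0.0331 = 1.224 mg/L.
Required removal = 1 − 1.224/2.17 = 43.58 %.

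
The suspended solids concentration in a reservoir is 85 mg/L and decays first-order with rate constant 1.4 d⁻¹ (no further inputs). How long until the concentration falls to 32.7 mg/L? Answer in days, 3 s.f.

t = ln(C₀/C)/k = ln(85/32.7)/1.4 = 0.9553/1.4 = 0.6823 d.

0.682 d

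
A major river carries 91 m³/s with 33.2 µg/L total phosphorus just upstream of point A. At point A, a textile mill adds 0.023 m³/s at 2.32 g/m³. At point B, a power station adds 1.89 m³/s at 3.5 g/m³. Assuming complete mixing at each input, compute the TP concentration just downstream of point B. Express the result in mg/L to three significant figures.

0.104 mg/L

33.2 µg/L = 0.0332 mg/L.
After input A: C = (91·0.0332 + 0.023·2.32) / 91.02 = 0.03378 mg/L.
After input B: C = (91.02·0.03378 + 1.89·3.5) / 92.91 = 0.1043 mg/L.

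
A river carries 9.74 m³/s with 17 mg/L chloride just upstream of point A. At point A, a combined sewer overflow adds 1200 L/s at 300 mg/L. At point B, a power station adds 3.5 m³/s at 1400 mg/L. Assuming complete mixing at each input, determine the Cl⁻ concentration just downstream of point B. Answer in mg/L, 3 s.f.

1200 L/s = 1.2 m³/s.
After input A: C = (9.74·17 + 1.2·300) / 10.94 = 48.04 mg/L.
After input B: C = (10.94·48.04 + 3.5·1400) / 14.44 = 375.7 mg/L.

376 mg/L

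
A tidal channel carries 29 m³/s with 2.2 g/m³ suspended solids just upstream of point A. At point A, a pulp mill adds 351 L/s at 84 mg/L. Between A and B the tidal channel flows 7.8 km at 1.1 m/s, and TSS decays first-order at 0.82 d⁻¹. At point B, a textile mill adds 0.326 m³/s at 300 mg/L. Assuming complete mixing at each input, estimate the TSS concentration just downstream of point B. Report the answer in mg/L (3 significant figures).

351 L/s = 0.351 m³/s.
After input A: C = (29·2.2 + 0.351·84) / 29.35 = 3.178 mg/L.
Over the 7.8 km reach to input B (t = 7091 s = 0.08207 d), decay gives C = 3.178·exp(−0.82·0.08207) = 2.971 mg/L.
After input B: C = (29.35·2.971 + 0.326·300) / 29.68 = 6.234 mg/L.

6.23 mg/L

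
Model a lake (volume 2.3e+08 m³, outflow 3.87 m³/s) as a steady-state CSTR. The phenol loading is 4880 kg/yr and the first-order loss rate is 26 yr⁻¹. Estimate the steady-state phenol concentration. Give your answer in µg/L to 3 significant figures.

0.800 µg/L

Outflow Q = 3.87 m³/s × 3.156e+07 s/yr = 1.221e+08 m³/yr.
Steady-state CSTR mass balance: W = Q·C + k·V·C, so C = W/(Q + kV).
Q + kV = 1.221e+08 + 26·2.3e+08 = 6.102e+09 m³/yr.
C = 4880/6.102e+09 = 7.997e-07 kg/m³ = 0.0007997 mg/L = 0.7997 µg/L.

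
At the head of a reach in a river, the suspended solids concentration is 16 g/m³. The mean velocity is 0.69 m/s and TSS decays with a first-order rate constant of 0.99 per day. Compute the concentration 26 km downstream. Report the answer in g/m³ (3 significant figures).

Travel time t = 26 km / 0.69 m/s = 2.6e+04/0.69 = 3.768e+04 s = 0.4361 d.
First-order decay: C = 16·exp(−0.99·0.4361) = 16·0.6494 = 10.39 g/m³.

10.4 g/m³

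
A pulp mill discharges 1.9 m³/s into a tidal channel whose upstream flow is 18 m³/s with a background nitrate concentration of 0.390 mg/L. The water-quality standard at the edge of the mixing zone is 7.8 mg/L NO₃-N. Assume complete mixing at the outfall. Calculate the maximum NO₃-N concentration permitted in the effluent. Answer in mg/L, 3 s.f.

78.0 mg/L

Mass balance: 7.8·19.9 = 1.9·Cₑ + 18·0.39.
Cₑ = (155.2 − 7.02) / 1.9 = 78 mg/L.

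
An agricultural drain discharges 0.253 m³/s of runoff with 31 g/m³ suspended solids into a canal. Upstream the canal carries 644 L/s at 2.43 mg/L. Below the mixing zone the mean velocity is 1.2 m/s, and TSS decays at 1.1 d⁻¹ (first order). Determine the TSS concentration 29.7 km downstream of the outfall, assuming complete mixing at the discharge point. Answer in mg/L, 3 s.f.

644 L/s = 0.644 m³/s.
After complete mixing, C₀ = (0.253·31 + 0.644·2.43) / 0.897 = 10.49 mg/L.
Travel time t = 2.97e+04 m / 1.2 m/s = 2.475e+04 s = 0.2865 d.
C = 10.49·exp(−1.1·0.2865) = 10.49·0.7297 = 7.653 mg/L.

7.65 mg/L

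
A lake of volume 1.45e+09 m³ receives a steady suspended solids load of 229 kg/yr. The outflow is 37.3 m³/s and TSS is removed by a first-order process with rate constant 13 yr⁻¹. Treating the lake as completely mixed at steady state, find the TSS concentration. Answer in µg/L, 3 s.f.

Outflow Q = 37.3 m³/s × 3.156e+07 s/yr = 1.177e+09 m³/yr.
Steady-state CSTR mass balance: W = Q·C + k·V·C, so C = W/(Q + kV).
Q + kV = 1.177e+09 + 13·1.45e+09 = 2.003e+10 m³/yr.
C = 229/2.003e+10 = 1.143e-08 kg/m³ = 1.143e-05 mg/L = 0.01143 µg/L.

0.0114 µg/L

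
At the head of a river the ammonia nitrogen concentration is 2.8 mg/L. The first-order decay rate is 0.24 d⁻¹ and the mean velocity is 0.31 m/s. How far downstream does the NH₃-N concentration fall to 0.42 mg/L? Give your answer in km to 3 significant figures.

212 km

From C = C₀·e^(−kt), t = ln(C₀/C)/k = ln(2.8/0.42)/0.24 = 1.897/0.24 = 7.905 d.
Distance = v·t = 0.31 m/s × 6.83e+05 s = 2.117e+05 m = 211.7 km.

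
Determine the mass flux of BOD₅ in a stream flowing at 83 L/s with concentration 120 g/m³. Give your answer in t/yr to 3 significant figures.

314 t/yr

83 L/s = 0.083 m³/s.
Mass flux = Q·C = 0.083 m³/s × 120 g/m³ = 9.96 g/s.
= 9.96 g/s × 31.56 = 314.3 t/yr.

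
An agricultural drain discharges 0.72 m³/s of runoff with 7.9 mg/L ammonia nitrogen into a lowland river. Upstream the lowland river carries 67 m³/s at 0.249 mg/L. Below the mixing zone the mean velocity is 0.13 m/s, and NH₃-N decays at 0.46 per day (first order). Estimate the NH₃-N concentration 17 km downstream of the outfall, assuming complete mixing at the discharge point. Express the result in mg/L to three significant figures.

After complete mixing, C₀ = (0.72·7.9 + 67·0.249) / 67.72 = 0.3303 mg/L.
Travel time t = 1.7e+04 m / 0.13 m/s = 1.308e+05 s = 1.514 d.
C = 0.3303·exp(−0.46·1.514) = 0.3303·0.4985 = 0.1647 mg/L.

0.165 mg/L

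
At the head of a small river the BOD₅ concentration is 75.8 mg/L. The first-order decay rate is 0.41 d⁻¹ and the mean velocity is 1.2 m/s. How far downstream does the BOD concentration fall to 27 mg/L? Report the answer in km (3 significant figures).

261 km

From C = C₀·e^(−kt), t = ln(C₀/C)/k = ln(75.8/27)/0.41 = 1.032/0.41 = 2.518 d.
Distance = v·t = 1.2 m/s × 2.175e+05 s = 2.61e+05 m = 261 km.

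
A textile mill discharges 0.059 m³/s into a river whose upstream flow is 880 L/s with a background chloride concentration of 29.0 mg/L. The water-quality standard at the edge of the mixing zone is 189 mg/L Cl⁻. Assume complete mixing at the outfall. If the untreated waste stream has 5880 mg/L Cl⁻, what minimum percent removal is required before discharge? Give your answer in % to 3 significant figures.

880 L/s = 0.88 m³/s.
Mass balance: 189·0.939 = 0.059·Cₑ + 0.88·29.
Cₑ = (177.5 − 25.52) / 0.059 = 2575 mg/L.
Required removal = 1 − 2575/5880 = 56.2 %.

56.2 %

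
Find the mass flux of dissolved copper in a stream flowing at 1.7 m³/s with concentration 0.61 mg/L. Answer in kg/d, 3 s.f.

Mass flux = Q·C = 1.7 m³/s × 0.61 g/m³ = 1.037 g/s.
= 1.037 g/s × 86.4 = 89.6 kg/d.

89.6 kg/d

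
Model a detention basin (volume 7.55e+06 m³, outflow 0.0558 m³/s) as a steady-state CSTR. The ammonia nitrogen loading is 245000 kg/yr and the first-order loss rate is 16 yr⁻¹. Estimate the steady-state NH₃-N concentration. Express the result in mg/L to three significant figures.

2.00 mg/L

Outflow Q = 0.0558 m³/s × 3.156e+07 s/yr = 1.761e+06 m³/yr.
Steady-state CSTR mass balance: W = Q·C + k·V·C, so C = W/(Q + kV).
Q + kV = 1.761e+06 + 16·7.55e+06 = 1.226e+08 m³/yr.
C = 245000/1.226e+08 = 0.001999 kg/m³ = 1.999 mg/L.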